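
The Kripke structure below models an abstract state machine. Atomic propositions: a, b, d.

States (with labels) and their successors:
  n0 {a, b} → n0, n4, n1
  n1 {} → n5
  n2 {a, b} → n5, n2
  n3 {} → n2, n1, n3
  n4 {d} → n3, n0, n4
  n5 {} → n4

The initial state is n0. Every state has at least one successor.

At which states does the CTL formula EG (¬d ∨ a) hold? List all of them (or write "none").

States satisfying ¬d ∨ a: {n0, n1, n2, n3, n5}.
States satisfying EG (¬d ∨ a): {n0, n2, n3}.

{n0, n2, n3}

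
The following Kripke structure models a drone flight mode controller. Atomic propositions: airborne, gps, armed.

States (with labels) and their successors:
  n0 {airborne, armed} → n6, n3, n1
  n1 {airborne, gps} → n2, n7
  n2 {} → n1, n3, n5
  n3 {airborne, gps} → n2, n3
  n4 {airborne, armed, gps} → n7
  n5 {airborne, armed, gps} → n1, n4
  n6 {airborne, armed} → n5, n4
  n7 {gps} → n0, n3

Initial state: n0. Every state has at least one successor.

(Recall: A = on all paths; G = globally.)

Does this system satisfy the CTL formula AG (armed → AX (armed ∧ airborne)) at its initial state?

Does not hold

States satisfying armed → AX (armed ∧ airborne): {n1, n2, n3, n6, n7}.
States satisfying AG (armed → AX (armed ∧ airborne)): ∅.
n0 is reachable from n0 and violates armed → AX (armed ∧ airborne), so AG fails at n0.
n0 ∉ Sat(AG (armed → AX (armed ∧ airborne))).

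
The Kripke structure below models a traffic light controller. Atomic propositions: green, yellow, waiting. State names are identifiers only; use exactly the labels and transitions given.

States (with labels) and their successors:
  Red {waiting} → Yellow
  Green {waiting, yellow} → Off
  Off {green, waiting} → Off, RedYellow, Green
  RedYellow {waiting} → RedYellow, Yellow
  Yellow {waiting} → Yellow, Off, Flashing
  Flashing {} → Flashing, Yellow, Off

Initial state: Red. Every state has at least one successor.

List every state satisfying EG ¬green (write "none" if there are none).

States satisfying ¬green: {Red, Green, RedYellow, Yellow, Flashing}.
States satisfying EG ¬green: {Red, RedYellow, Yellow, Flashing}.

{Red, RedYellow, Yellow, Flashing}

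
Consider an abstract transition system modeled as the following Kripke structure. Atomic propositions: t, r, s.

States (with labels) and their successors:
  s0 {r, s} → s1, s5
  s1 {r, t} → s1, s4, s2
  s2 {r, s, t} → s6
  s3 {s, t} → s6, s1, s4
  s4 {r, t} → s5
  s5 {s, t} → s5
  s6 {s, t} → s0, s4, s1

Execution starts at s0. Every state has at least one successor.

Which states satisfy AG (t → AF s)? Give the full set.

{s4, s5}

States satisfying t → AF s: {s0, s2, s3, s4, s5, s6}.
States satisfying AG (t → AF s): {s4, s5}.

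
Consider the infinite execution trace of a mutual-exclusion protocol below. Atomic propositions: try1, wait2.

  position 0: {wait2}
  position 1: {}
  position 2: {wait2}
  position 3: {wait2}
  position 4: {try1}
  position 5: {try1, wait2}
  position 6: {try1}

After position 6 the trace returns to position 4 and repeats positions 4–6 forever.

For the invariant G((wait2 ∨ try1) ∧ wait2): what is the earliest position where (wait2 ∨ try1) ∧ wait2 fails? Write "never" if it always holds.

Check (wait2 ∨ try1) ∧ wait2 at each position in order: 0 ✓.
At position 1 the labels are {}, so (wait2 ∨ try1) ∧ wait2 is false there. This is the first violation.

1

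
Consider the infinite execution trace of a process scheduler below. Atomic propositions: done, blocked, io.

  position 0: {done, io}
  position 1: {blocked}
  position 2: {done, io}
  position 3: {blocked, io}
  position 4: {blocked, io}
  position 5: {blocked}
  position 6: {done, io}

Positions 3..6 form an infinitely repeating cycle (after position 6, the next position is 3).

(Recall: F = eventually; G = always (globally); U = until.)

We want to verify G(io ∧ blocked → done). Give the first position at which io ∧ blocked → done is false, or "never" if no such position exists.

3

Check io ∧ blocked → done at each position in order: 0 ✓, 1 ✓, 2 ✓.
At position 3 the labels are {blocked, io}, so io ∧ blocked → done is false there. This is the first violation.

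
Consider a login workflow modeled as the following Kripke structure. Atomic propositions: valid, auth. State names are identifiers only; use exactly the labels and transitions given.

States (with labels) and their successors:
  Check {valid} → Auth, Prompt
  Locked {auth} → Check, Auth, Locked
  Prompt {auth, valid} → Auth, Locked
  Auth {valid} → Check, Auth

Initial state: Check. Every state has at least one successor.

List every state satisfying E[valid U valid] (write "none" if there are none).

{Check, Prompt, Auth}

States satisfying valid: {Check, Prompt, Auth}.
States satisfying E[valid U valid]: {Check, Prompt, Auth}.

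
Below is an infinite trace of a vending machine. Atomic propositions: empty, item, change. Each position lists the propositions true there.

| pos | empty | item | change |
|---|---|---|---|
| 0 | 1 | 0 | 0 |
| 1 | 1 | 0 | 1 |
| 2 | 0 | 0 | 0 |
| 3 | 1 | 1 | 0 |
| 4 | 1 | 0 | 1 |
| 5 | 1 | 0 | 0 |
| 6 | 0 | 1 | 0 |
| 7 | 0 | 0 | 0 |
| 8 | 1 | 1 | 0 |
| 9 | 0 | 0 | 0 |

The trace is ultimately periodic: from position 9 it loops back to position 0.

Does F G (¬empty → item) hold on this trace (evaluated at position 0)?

No

G (¬empty → item) is false at every position 0..9, so it never becomes true and F G (¬empty → item) fails.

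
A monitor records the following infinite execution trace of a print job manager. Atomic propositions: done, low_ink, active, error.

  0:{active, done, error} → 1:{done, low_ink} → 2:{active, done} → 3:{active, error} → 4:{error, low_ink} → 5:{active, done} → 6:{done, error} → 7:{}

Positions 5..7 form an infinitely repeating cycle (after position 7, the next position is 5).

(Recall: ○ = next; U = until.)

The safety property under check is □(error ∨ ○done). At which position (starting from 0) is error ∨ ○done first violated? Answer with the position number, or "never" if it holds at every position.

Check error ∨ ○done at each position in order: 0 ✓, 1 ✓.
At position 2 the labels are {active, done} and the next position 3 has {active, error}, so error ∨ ○done is false there. This is the first violation.

2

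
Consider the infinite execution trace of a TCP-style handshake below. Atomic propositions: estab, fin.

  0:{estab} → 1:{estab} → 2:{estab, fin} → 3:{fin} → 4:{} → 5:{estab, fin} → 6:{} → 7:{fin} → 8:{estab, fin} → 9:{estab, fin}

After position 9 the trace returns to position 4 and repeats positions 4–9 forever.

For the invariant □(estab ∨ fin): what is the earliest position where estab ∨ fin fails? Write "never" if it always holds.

4

Check estab ∨ fin at each position in order: 0 ✓, 1 ✓, 2 ✓, 3 ✓.
At position 4 the labels are {}, so estab ∨ fin is false there. This is the first violation.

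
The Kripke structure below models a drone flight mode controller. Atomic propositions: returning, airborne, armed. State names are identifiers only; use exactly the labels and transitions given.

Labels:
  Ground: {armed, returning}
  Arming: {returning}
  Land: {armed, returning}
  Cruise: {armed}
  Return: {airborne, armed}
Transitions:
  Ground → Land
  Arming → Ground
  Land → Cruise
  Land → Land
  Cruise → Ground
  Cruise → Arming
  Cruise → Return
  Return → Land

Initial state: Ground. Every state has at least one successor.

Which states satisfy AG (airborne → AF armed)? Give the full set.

{Ground, Arming, Land, Cruise, Return}

States satisfying airborne → AF armed: {Ground, Arming, Land, Cruise, Return}.
States satisfying AG (airborne → AF armed): {Ground, Arming, Land, Cruise, Return}.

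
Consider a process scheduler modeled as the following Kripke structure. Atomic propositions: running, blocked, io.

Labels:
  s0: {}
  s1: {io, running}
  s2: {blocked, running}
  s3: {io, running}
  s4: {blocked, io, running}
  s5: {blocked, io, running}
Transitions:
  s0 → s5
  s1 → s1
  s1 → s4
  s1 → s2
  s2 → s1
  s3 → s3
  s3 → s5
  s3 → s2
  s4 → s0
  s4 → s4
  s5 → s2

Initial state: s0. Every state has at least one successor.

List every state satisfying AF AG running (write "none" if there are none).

States satisfying AG running: ∅.
States satisfying AF AG running: ∅.

none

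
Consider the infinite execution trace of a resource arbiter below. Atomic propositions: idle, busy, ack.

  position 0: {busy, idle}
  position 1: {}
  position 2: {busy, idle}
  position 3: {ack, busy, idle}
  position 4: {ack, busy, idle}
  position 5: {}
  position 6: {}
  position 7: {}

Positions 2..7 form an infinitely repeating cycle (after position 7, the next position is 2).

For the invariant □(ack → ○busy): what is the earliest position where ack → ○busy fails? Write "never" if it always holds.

4

Check ack → ○busy at each position in order: 0 ✓, 1 ✓, 2 ✓, 3 ✓.
At position 4 the labels are {ack, busy, idle} and the next position 5 has {}, so ack → ○busy is false there. This is the first violation.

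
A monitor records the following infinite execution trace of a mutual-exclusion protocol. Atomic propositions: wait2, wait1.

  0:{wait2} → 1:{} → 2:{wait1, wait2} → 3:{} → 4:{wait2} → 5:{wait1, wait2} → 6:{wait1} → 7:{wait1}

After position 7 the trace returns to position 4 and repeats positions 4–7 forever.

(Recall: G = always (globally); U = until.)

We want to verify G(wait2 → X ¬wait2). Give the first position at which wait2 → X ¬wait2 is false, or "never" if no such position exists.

4

Check wait2 → X ¬wait2 at each position in order: 0 ✓, 1 ✓, 2 ✓, 3 ✓.
At position 4 the labels are {wait2} and the next position 5 has {wait1, wait2}, so wait2 → X ¬wait2 is false there. This is the first violation.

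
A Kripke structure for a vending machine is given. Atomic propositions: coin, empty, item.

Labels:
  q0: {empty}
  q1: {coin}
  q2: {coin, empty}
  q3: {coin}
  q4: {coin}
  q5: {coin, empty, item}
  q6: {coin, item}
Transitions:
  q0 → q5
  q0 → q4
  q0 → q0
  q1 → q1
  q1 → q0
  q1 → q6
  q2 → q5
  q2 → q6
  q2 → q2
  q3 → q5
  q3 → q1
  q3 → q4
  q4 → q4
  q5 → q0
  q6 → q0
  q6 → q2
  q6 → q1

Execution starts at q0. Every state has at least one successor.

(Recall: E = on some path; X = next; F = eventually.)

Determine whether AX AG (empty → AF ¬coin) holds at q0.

Holds

States satisfying AG (empty → AF ¬coin): {q0, q4, q5}.
States satisfying AX AG (empty → AF ¬coin): {q0, q4, q5}.
q0 ∈ Sat(AX AG (empty → AF ¬coin)).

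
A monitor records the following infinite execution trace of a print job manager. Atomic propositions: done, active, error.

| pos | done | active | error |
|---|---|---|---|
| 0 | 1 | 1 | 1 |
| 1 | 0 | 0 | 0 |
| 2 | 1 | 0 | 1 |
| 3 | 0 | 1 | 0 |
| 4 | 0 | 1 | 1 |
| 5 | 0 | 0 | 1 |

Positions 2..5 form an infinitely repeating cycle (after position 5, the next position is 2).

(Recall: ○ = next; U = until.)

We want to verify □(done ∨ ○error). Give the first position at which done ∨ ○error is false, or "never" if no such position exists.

never

done ∨ ○error holds at every position 0..5, and those are all the positions the trace ever visits, so the invariant □(done ∨ ○error) is never violated.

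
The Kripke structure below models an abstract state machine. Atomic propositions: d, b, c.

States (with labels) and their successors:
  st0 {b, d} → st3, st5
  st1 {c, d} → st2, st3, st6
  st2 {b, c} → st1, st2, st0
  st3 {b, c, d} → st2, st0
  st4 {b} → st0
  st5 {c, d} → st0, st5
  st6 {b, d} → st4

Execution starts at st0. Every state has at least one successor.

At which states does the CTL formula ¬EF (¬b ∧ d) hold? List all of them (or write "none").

none

States satisfying ¬b ∧ d: {st1, st5}.
States satisfying EF (¬b ∧ d): {st0, st1, st2, st3, st4, st5, st6}.
States satisfying ¬EF (¬b ∧ d): ∅.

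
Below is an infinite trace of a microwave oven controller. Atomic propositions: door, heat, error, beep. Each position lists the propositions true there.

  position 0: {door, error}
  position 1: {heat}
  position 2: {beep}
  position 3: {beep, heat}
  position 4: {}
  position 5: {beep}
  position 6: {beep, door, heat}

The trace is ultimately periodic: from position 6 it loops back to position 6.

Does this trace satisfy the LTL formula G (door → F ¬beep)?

door → F ¬beep must hold at every position from 0 onward. It fails at position 6, so G (door → F ¬beep) is false.
Positions where door holds: 0, 6.
Check F ¬beep at each: 0→ok, 6→fails.

Violated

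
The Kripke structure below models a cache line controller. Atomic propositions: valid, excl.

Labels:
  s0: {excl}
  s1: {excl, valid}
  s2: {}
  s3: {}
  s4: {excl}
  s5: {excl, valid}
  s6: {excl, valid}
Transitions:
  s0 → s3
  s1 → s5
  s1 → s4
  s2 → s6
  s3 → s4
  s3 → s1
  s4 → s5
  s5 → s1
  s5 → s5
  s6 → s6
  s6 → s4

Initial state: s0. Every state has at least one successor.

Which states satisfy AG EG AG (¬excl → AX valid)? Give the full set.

{s1, s2, s4, s5, s6}

States satisfying EG AG (¬excl → AX valid): {s1, s2, s4, s5, s6}.
States satisfying AG EG AG (¬excl → AX valid): {s1, s2, s4, s5, s6}.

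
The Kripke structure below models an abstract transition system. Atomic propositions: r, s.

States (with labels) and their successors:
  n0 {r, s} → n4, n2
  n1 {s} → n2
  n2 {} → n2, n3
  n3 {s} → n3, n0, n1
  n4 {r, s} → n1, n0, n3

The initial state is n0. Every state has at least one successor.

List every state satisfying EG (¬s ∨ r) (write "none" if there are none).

States satisfying ¬s ∨ r: {n0, n2, n4}.
States satisfying EG (¬s ∨ r): {n0, n2, n4}.

{n0, n2, n4}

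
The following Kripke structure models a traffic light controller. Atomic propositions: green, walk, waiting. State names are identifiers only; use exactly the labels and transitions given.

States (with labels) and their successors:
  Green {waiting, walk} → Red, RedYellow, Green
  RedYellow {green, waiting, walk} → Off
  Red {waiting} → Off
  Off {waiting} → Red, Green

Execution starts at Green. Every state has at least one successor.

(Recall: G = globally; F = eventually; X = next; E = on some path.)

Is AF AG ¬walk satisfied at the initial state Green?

Does not hold

States satisfying AG ¬walk: ∅.
States satisfying AF AG ¬walk: ∅.
There is a path from Green along which AG ¬walk never holds.
Green ∉ Sat(AF AG ¬walk).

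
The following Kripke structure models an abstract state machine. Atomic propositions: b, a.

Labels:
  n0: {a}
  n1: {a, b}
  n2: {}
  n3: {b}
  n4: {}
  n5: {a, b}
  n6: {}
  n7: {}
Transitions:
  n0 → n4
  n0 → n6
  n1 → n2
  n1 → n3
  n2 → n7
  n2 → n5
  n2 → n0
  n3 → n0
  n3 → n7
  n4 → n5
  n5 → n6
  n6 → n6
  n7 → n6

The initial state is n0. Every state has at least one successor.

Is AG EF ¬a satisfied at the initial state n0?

States satisfying EF ¬a: {n0, n1, n2, n3, n4, n5, n6, n7}.
States satisfying AG EF ¬a: {n0, n1, n2, n3, n4, n5, n6, n7}.
Every state reachable from n0 satisfies EF ¬a.
n0 ∈ Sat(AG EF ¬a).

Holds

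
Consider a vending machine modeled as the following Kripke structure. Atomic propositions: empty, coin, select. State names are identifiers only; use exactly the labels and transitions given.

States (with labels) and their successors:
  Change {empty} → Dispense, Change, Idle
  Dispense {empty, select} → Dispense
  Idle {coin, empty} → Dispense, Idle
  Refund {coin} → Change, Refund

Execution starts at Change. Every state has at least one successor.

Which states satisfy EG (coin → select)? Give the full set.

States satisfying coin → select: {Change, Dispense}.
States satisfying EG (coin → select): {Change, Dispense}.

{Change, Dispense}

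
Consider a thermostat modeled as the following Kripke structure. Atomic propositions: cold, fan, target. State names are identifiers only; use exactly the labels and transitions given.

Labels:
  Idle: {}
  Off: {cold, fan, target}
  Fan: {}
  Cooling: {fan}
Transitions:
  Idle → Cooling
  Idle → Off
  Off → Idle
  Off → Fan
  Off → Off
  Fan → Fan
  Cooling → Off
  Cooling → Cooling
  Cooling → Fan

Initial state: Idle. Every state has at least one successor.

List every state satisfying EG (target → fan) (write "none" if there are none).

{Idle, Off, Fan, Cooling}

States satisfying target → fan: {Idle, Off, Fan, Cooling}.
States satisfying EG (target → fan): {Idle, Off, Fan, Cooling}.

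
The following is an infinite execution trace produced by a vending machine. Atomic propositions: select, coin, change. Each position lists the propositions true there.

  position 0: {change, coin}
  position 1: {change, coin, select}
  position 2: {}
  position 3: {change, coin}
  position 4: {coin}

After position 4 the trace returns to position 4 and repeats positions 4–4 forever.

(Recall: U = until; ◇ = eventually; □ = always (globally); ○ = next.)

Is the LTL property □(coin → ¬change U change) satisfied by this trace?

coin → ¬change U change must hold at every position from 0 onward. It fails at position 4, so □(coin → ¬change U change) is false.
Positions where coin holds: 0, 1, 3, 4.
Check ¬change U change at each: 0→ok, 1→ok, 3→ok, 4→fails.

Violated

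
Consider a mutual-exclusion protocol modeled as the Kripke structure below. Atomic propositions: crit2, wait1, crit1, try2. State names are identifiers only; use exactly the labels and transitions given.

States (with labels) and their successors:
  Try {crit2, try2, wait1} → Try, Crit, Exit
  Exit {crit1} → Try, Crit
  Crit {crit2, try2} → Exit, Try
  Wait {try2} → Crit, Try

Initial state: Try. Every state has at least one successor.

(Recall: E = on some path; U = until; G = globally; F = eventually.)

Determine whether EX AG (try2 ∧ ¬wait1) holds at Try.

States satisfying AG (try2 ∧ ¬wait1): ∅.
States satisfying EX AG (try2 ∧ ¬wait1): ∅.
No suitable path/successor from Try witnesses the formula.
Try ∉ Sat(EX AG (try2 ∧ ¬wait1)).

Does not hold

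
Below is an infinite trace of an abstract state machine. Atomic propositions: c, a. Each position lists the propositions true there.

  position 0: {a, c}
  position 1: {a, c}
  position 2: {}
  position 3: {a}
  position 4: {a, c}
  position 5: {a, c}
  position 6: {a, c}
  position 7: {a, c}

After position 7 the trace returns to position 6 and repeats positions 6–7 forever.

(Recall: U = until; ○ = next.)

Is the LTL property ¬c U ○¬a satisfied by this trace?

Walking from position 0: at position 0, ○¬a has not yet held and ¬c fails, so ¬c U ○¬a is false.

No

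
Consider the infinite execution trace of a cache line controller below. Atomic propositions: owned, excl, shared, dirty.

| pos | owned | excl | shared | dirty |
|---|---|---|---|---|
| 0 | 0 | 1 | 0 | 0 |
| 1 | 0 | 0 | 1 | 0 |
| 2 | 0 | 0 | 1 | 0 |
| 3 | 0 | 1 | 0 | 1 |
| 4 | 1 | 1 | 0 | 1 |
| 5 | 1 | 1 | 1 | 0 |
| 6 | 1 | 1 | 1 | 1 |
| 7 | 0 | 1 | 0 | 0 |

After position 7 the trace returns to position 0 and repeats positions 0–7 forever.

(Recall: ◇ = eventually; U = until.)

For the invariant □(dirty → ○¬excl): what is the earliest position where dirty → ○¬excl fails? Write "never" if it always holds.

3

Check dirty → ○¬excl at each position in order: 0 ✓, 1 ✓, 2 ✓.
At position 3 the labels are {dirty, excl} and the next position 4 has {dirty, excl, owned}, so dirty → ○¬excl is false there. This is the first violation.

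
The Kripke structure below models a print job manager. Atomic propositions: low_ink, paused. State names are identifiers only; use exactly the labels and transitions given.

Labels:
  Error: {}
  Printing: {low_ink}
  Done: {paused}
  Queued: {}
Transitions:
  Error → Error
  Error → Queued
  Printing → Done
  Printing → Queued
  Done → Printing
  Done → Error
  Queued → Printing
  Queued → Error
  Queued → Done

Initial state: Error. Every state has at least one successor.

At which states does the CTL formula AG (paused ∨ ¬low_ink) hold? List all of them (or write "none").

States satisfying paused ∨ ¬low_ink: {Error, Done, Queued}.
States satisfying AG (paused ∨ ¬low_ink): ∅.

none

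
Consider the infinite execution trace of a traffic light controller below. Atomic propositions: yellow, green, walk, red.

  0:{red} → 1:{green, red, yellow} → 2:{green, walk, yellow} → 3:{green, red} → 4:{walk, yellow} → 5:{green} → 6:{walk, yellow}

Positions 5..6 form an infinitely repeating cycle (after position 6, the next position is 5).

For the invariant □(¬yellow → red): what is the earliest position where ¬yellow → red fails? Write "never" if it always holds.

5

Check ¬yellow → red at each position in order: 0 ✓, 1 ✓, 2 ✓, 3 ✓, 4 ✓.
At position 5 the labels are {green}, so ¬yellow → red is false there. This is the first violation.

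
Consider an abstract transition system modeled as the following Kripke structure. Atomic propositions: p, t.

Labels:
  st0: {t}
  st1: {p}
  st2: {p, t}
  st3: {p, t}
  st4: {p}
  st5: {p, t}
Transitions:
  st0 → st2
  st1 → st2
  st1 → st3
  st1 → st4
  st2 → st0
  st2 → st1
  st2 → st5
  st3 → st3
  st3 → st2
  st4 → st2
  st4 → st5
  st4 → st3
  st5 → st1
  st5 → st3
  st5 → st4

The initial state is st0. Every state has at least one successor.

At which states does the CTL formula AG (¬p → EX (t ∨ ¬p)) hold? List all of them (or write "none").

{st0, st1, st2, st3, st4, st5}

States satisfying ¬p → EX (t ∨ ¬p): {st0, st1, st2, st3, st4, st5}.
States satisfying AG (¬p → EX (t ∨ ¬p)): {st0, st1, st2, st3, st4, st5}.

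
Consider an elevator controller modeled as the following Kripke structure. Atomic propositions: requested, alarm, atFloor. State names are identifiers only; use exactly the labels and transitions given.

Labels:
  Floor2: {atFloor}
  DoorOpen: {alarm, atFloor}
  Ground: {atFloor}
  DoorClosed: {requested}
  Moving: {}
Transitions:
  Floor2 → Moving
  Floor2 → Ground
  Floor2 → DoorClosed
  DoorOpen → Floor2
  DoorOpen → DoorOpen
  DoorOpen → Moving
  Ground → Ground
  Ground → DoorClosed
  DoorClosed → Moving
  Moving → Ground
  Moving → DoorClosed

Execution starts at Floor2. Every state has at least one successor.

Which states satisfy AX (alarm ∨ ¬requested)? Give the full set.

{DoorOpen, DoorClosed}

States satisfying alarm ∨ ¬requested: {Floor2, DoorOpen, Ground, Moving}.
States satisfying AX (alarm ∨ ¬requested): {DoorOpen, DoorClosed}.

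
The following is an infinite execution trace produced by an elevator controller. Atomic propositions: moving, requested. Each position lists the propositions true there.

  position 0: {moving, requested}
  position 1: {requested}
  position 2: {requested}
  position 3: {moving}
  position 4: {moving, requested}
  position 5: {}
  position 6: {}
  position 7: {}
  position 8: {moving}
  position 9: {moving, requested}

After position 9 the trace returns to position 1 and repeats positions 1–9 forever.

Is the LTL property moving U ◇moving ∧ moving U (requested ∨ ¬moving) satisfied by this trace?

Holds

Walking from position 0: ◇moving first holds at position 0, and moving holds at every earlier position along the way, so moving U ◇moving holds.
Walking from position 0: requested ∨ ¬moving first holds at position 0, and moving holds at every earlier position along the way, so moving U (requested ∨ ¬moving) holds.
At position 0: moving U ◇moving is true; moving U (requested ∨ ¬moving) is true; so moving U ◇moving ∧ moving U (requested ∨ ¬moving) is true.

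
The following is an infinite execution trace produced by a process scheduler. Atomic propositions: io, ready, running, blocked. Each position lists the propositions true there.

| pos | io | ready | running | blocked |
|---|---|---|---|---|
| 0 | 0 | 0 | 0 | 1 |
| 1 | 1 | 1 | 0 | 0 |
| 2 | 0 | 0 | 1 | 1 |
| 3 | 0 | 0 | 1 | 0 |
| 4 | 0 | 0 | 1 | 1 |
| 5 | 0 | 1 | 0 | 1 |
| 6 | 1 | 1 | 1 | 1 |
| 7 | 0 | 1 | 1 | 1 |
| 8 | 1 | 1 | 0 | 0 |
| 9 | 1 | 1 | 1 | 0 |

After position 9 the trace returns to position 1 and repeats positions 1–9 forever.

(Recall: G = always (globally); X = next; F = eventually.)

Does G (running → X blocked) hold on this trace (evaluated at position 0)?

running → X blocked must hold at every position from 0 onward. It fails at position 2, so G (running → X blocked) is false.
Positions where running holds: 2, 3, 4, 6, 7, 9.
Check X blocked at each: 2→fails, 3→ok, 4→ok, 6→ok, 7→fails, 9→fails.

Does not hold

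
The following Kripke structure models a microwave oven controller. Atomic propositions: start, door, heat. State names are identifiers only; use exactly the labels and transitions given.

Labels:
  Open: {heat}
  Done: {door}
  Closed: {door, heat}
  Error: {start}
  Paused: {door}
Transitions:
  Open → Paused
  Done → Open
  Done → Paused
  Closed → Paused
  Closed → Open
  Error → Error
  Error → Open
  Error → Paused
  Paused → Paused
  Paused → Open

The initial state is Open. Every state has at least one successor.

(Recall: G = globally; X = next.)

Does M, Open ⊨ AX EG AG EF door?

States satisfying EG AG EF door: {Open, Done, Closed, Error, Paused}.
States satisfying AX EG AG EF door: {Open, Done, Closed, Error, Paused}.
Open ∈ Sat(AX EG AG EF door).

Yes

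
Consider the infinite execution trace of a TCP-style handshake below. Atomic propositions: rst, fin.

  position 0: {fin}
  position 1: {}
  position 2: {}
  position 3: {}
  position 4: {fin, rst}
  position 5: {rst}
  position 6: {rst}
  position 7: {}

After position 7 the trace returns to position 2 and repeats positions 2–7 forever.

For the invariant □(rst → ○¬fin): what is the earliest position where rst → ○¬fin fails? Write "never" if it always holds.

never

rst → ○¬fin holds at every position 0..7, and those are all the positions the trace ever visits, so the invariant □(rst → ○¬fin) is never violated.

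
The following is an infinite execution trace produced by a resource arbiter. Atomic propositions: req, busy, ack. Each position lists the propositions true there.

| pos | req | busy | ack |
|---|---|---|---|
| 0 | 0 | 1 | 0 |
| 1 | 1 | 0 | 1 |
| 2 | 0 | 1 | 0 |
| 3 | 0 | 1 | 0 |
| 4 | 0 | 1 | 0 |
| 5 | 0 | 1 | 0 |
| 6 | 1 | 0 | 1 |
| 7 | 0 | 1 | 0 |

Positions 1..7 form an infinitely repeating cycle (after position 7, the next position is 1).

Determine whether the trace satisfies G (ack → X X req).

Violated

ack → X X req must hold at every position from 0 onward. It fails at position 1, so G (ack → X X req) is false.
Positions where ack holds: 1, 6.
Check X X req at each: 1→fails, 6→ok.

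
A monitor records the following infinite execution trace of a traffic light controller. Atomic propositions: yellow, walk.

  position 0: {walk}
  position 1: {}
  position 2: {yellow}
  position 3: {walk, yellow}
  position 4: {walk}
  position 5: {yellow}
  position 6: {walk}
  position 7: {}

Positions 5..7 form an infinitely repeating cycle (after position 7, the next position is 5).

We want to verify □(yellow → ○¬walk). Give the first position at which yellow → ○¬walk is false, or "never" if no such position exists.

2

Check yellow → ○¬walk at each position in order: 0 ✓, 1 ✓.
At position 2 the labels are {yellow} and the next position 3 has {walk, yellow}, so yellow → ○¬walk is false there. This is the first violation.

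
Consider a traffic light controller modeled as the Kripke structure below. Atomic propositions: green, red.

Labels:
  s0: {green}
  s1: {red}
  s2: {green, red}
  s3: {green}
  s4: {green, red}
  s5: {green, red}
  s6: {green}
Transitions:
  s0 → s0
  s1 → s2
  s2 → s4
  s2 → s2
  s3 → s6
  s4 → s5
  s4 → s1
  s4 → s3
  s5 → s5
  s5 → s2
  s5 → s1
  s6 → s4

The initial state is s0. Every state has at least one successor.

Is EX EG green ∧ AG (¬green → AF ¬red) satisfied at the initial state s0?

Holds

States satisfying EG green: {s0, s2, s3, s4, s5, s6}.
States satisfying EX EG green: {s0, s1, s2, s3, s4, s5, s6}.
States satisfying ¬green → AF ¬red: {s0, s2, s3, s4, s5, s6}.
States satisfying AG (¬green → AF ¬red): {s0}.
States satisfying EX EG green ∧ AG (¬green → AF ¬red): {s0}.
s0 ∈ Sat(EX EG green ∧ AG (¬green → AF ¬red)).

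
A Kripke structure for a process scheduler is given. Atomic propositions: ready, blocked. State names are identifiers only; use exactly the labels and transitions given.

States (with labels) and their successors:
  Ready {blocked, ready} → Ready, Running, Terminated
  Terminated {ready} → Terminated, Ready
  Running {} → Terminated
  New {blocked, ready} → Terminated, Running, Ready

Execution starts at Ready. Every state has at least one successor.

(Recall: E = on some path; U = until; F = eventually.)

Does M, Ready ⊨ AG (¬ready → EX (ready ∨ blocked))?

States satisfying ¬ready → EX (ready ∨ blocked): {Ready, Terminated, Running, New}.
States satisfying AG (¬ready → EX (ready ∨ blocked)): {Ready, Terminated, Running, New}.
Every state reachable from Ready satisfies ¬ready → EX (ready ∨ blocked).
Ready ∈ Sat(AG (¬ready → EX (ready ∨ blocked))).

Satisfied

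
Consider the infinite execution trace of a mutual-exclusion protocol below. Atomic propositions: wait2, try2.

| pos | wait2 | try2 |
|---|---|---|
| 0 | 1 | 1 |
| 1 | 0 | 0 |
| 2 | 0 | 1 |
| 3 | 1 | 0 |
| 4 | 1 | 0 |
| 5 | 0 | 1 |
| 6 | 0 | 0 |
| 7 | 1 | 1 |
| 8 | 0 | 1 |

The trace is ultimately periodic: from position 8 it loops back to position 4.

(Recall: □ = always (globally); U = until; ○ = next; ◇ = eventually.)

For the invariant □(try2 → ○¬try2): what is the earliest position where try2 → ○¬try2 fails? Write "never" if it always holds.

Check try2 → ○¬try2 at each position in order: 0 ✓, 1 ✓, 2 ✓, 3 ✓, 4 ✓, 5 ✓, 6 ✓.
At position 7 the labels are {try2, wait2} and the next position 8 has {try2}, so try2 → ○¬try2 is false there. This is the first violation.

7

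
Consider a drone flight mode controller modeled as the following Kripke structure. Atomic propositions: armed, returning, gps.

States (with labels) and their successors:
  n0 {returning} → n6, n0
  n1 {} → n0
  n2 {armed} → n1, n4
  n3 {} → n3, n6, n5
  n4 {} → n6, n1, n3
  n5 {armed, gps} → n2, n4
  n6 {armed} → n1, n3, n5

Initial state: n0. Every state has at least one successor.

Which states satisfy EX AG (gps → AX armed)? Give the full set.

States satisfying AG (gps → AX armed): ∅.
States satisfying EX AG (gps → AX armed): ∅.

none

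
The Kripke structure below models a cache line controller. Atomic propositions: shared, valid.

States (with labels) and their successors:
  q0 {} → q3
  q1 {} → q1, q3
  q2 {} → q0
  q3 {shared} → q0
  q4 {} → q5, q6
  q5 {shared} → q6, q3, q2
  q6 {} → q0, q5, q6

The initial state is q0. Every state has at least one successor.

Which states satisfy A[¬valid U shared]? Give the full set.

States satisfying ¬valid: {q0, q1, q2, q3, q4, q5, q6}.
States satisfying shared: {q3, q5}.
States satisfying A[¬valid U shared]: {q0, q2, q3, q5}.

{q0, q2, q3, q5}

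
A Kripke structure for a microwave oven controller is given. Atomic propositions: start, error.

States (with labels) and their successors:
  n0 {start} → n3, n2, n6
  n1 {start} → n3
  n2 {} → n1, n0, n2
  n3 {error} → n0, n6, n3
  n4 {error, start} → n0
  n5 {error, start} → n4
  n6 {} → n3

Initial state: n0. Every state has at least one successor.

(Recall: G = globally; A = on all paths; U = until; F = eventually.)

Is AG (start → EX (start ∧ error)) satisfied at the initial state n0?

Violated

States satisfying start → EX (start ∧ error): {n2, n3, n5, n6}.
States satisfying AG (start → EX (start ∧ error)): ∅.
n0 is reachable from n0 and violates start → EX (start ∧ error), so AG fails at n0.
n0 ∉ Sat(AG (start → EX (start ∧ error))).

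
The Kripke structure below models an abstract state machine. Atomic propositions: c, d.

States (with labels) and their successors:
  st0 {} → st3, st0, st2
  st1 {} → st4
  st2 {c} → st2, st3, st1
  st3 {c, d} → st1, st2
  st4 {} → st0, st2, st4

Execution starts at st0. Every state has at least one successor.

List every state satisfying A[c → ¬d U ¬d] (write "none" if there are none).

States satisfying c → ¬d: {st0, st1, st2, st4}.
States satisfying ¬d: {st0, st1, st2, st4}.
States satisfying A[c → ¬d U ¬d]: {st0, st1, st2, st4}.

{st0, st1, st2, st4}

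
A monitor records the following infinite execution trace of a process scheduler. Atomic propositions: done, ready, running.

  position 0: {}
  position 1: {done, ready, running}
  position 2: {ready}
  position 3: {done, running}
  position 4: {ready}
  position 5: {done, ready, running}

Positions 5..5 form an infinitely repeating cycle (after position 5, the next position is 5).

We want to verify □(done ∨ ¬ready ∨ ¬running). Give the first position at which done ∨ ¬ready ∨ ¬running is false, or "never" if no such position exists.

never

done ∨ ¬ready ∨ ¬running holds at every position 0..5, and those are all the positions the trace ever visits, so the invariant □(done ∨ ¬ready ∨ ¬running) is never violated.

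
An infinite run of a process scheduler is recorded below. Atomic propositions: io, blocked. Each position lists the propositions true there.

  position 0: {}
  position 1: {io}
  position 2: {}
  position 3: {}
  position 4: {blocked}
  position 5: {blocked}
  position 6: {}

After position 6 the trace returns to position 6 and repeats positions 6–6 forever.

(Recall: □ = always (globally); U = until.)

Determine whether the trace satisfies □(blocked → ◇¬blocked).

Yes

blocked → ◇¬blocked holds at every position 0..6, and those are all positions ever visited, so □(blocked → ◇¬blocked) holds.
Positions where blocked holds: 4, 5.
Check ◇¬blocked at each: 4→ok, 5→ok.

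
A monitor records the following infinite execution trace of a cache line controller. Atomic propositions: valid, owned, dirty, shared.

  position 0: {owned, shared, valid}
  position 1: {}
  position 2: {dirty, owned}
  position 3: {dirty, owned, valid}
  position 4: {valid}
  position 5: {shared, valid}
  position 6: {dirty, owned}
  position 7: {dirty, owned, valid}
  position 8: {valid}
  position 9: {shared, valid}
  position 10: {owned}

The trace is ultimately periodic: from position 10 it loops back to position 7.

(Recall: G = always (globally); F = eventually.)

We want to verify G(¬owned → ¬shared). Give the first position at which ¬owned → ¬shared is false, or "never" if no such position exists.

Check ¬owned → ¬shared at each position in order: 0 ✓, 1 ✓, 2 ✓, 3 ✓, 4 ✓.
At position 5 the labels are {shared, valid}, so ¬owned → ¬shared is false there. This is the first violation.

5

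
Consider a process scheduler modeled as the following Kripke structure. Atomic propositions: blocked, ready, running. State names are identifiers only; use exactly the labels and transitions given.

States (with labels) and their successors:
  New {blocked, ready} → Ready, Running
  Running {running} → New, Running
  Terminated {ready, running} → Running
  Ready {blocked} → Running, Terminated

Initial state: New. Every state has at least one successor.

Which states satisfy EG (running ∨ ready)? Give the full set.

{New, Running, Terminated}

States satisfying running ∨ ready: {New, Running, Terminated}.
States satisfying EG (running ∨ ready): {New, Running, Terminated}.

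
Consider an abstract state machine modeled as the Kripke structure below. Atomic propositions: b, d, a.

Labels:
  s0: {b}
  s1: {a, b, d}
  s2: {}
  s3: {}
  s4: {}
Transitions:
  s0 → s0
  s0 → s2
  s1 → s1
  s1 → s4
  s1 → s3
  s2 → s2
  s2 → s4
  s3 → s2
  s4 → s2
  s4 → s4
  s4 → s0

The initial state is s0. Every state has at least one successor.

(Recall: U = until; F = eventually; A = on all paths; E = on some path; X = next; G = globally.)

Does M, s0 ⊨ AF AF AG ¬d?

Yes

States satisfying AF AG ¬d: {s0, s2, s3, s4}.
States satisfying AF AF AG ¬d: {s0, s2, s3, s4}.
s0 ∈ Sat(AF AF AG ¬d).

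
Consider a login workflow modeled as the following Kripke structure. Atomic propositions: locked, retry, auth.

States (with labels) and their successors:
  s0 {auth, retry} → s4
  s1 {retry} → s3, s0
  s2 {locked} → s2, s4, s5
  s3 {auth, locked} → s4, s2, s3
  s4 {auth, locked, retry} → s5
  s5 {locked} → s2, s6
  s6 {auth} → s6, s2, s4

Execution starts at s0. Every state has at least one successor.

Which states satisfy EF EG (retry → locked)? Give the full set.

States satisfying EG (retry → locked): {s2, s3, s4, s5, s6}.
States satisfying EF EG (retry → locked): {s0, s1, s2, s3, s4, s5, s6}.

{s0, s1, s2, s3, s4, s5, s6}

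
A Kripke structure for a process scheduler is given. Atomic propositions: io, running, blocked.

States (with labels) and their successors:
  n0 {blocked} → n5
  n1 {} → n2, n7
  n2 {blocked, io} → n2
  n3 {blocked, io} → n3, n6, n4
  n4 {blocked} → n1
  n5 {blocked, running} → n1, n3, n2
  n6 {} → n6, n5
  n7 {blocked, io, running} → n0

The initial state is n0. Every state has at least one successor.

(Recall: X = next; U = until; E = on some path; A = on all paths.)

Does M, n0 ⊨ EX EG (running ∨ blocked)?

Holds

States satisfying EG (running ∨ blocked): {n0, n2, n3, n5, n7}.
States satisfying EX EG (running ∨ blocked): {n0, n1, n2, n3, n5, n6, n7}.
n0 ∈ Sat(EX EG (running ∨ blocked)).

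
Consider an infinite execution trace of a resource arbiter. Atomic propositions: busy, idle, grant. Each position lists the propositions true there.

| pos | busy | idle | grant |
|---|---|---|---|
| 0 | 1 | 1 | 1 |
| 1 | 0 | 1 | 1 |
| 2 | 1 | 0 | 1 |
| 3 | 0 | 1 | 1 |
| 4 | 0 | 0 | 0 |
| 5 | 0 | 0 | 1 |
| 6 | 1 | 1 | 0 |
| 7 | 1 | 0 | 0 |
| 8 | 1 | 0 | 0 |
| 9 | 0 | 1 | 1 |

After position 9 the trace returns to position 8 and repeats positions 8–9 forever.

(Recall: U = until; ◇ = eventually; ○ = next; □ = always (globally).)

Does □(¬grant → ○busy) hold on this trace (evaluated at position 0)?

¬grant → ○busy must hold at every position from 0 onward. It fails at position 4, so □(¬grant → ○busy) is false.
Positions where ¬grant holds: 4, 6, 7, 8.
Check ○busy at each: 4→fails, 6→ok, 7→ok, 8→fails.

Violated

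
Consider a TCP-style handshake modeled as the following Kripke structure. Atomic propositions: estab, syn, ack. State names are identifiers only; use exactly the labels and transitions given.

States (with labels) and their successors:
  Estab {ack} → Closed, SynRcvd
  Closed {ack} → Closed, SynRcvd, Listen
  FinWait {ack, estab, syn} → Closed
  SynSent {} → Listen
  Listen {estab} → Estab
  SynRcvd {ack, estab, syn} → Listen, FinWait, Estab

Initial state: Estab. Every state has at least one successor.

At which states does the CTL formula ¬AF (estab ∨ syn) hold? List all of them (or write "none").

States satisfying estab ∨ syn: {FinWait, Listen, SynRcvd}.
States satisfying AF (estab ∨ syn): {FinWait, SynSent, Listen, SynRcvd}.
States satisfying ¬AF (estab ∨ syn): {Estab, Closed}.

{Estab, Closed}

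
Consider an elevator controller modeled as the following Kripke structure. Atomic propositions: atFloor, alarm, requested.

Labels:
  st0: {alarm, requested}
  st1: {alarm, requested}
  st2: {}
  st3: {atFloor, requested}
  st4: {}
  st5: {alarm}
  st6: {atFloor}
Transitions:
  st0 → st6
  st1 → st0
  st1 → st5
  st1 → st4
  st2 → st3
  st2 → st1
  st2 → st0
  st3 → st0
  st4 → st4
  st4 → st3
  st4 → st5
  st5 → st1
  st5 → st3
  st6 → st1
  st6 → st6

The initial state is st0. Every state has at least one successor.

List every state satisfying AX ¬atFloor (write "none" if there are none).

States satisfying ¬atFloor: {st0, st1, st2, st4, st5}.
States satisfying AX ¬atFloor: {st1, st3}.

{st1, st3}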